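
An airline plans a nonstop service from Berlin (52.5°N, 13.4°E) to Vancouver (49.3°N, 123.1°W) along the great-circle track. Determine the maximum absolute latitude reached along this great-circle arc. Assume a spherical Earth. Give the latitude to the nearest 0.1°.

≈ 73.3°N

The great circle lies in the plane with unit normal n̂ = (p₁ × p₂)/|p₁ × p₂|.
Here n̂_z ≈ -0.288; the vertex latitude is φ_max = arccos|n̂_z| ≈ 73.3°.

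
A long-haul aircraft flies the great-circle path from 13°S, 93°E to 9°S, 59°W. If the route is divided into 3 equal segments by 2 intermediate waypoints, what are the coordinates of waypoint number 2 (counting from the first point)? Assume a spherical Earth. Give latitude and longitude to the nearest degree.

≈ 34°S, 14°W

From cos δ = sin φ₁ sin φ₂ + cos φ₁ cos φ₂ cos Δλ, the central angle is δ ≈ 2.523 rad (144.5°).
Interpolate at f = 2/3 with slerp weights a = sin((1−f)δ)/sin δ ≈ 1.285, b = sin(fδ)/sin δ ≈ 1.713.
p = a·p₁ + b·p₂ ≈ (0.806, -0.200, -0.557); φ = arcsin(p_z) ≈ -33.85°, λ = atan2(p_y, p_x) ≈ -13.96°.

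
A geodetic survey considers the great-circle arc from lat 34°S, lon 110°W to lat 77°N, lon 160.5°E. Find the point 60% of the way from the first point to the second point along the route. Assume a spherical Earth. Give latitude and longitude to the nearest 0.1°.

≈ lat 37.6°N, lon 128.9°W

From cos δ = sin φ₁ sin φ₂ + cos φ₁ cos φ₂ cos Δλ, the central angle is δ ≈ 2.145 rad (122.9°).
Interpolate at f = 0.60 with slerp weights a = sin((1−f)δ)/sin δ ≈ 0.901, b = sin(fδ)/sin δ ≈ 1.143.
p = a·p₁ + b·p₂ ≈ (-0.498, -0.616, 0.610); φ = arcsin(p_z) ≈ 37.61°, λ = atan2(p_y, p_x) ≈ -128.95°.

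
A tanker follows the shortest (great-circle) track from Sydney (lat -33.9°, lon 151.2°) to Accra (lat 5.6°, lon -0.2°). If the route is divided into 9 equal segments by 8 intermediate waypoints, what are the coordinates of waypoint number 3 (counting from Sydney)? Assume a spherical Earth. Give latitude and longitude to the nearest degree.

Write both endpoints as unit vectors p₁, p₂ with components (cos φ cos λ, cos φ sin λ, sin φ).
The central angle between the endpoints is δ = arccos(p₁·p₂) ≈ 2.465 rad (141.2°).
Interpolate at f = 3/9 with slerp weights a = sin((1−f)δ)/sin δ ≈ 1.593, b = sin(fδ)/sin δ ≈ 1.169.
p = a·p₁ + b·p₂ ≈ (0.005, 0.633, -0.774); φ = arcsin(p_z) ≈ -50.74°, λ = atan2(p_y, p_x) ≈ 89.52°.

≈ lat -51°, lon 90°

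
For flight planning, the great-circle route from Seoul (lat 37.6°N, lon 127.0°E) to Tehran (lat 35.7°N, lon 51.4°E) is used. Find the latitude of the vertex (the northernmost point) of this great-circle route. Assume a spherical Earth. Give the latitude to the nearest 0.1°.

≈ 43.3°N

The great circle lies in the plane with unit normal n̂ = (p₁ × p₂)/|p₁ × p₂|.
Here n̂_z ≈ -0.728; the vertex latitude is φ_max = arccos|n̂_z| ≈ 43.3°.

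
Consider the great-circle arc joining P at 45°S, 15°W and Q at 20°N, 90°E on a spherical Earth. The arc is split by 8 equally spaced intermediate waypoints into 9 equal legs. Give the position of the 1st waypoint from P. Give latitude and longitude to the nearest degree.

The haversine formula gives a central angle δ ≈ 1.997 rad (114.4°) between the endpoints.
Interpolate at f = 1/9 with slerp weights a = sin((1−f)δ)/sin δ ≈ 1.076, b = sin(fδ)/sin δ ≈ 0.242.
p = a·p₁ + b·p₂ ≈ (0.735, 0.030, -0.678); φ = arcsin(p_z) ≈ -42.67°, λ = atan2(p_y, p_x) ≈ 2.37°.

≈ 43°S, 2°E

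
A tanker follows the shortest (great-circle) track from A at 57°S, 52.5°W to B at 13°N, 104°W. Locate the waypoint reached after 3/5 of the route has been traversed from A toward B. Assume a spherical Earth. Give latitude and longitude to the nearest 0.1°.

≈ 16.6°S, 89.9°W

From cos δ = sin φ₁ sin φ₂ + cos φ₁ cos φ₂ cos Δλ, the central angle is δ ≈ 1.429 rad (81.9°).
Interpolate at f = 3/5 with slerp weights a = sin((1−f)δ)/sin δ ≈ 0.546, b = sin(fδ)/sin δ ≈ 0.764.
p = a·p₁ + b·p₂ ≈ (0.001, -0.958, -0.286); φ = arcsin(p_z) ≈ -16.64°, λ = atan2(p_y, p_x) ≈ -89.93°.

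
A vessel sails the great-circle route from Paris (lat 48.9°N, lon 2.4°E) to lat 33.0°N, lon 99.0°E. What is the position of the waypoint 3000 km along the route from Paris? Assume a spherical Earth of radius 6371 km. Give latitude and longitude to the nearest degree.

Convert each endpoint to a unit vector on the sphere (x = cos φ cos λ, y = cos φ sin λ, z = sin φ).
The central angle between the endpoints is δ = arccos(p₁·p₂) ≈ 1.216 rad (69.7°). The total great-circle distance is δ·R ≈ 1.216 × 6371 ≈ 7749 km, so the target fraction is f = 3000/7749 ≈ 0.387.
Interpolate at f ≈ 0.387 with slerp weights a = sin((1−f)δ)/sin δ ≈ 0.723, b = sin(fδ)/sin δ ≈ 0.484.
p = a·p₁ + b·p₂ ≈ (0.412, 0.421, 0.809); φ = arcsin(p_z) ≈ 53.95°, λ = atan2(p_y, p_x) ≈ 45.62°.

≈ lat 54°N, lon 46°E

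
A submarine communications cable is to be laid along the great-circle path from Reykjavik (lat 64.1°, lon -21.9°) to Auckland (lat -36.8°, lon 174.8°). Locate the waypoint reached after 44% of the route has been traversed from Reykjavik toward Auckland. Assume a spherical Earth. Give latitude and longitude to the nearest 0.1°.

The haversine formula gives a central angle δ ≈ 2.634 rad (150.9°) between the endpoints.
Interpolate at f = 0.44 with slerp weights a = sin((1−f)δ)/sin δ ≈ 2.047, b = sin(fδ)/sin δ ≈ 1.885.
p = a·p₁ + b·p₂ ≈ (-0.673, -0.197, 0.713); φ = arcsin(p_z) ≈ 45.46°, λ = atan2(p_y, p_x) ≈ -163.71°.

≈ lat 45.5°, lon -163.7°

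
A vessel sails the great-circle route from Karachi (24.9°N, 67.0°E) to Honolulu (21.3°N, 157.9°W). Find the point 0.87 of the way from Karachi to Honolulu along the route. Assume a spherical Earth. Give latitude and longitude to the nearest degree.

≈ 31°N, 171°W

The haversine formula gives a central angle δ ≈ 2.033 rad (116.5°) between the endpoints.
Interpolate at f = 0.87 with slerp weights a = sin((1−f)δ)/sin δ ≈ 0.292, b = sin(fδ)/sin δ ≈ 1.095.
p = a·p₁ + b·p₂ ≈ (-0.842, -0.140, 0.521); φ = arcsin(p_z) ≈ 31.38°, λ = atan2(p_y, p_x) ≈ -170.54°.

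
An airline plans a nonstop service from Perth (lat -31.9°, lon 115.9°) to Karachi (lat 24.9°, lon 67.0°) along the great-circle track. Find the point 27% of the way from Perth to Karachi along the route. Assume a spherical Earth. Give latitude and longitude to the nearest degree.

Convert each endpoint to a unit vector on the sphere (x = cos φ cos λ, y = cos φ sin λ, z = sin φ).
The central angle between the endpoints is δ = arccos(p₁·p₂) ≈ 1.283 rad (73.5°).
Interpolate at f = 0.27 with slerp weights a = sin((1−f)δ)/sin δ ≈ 0.840, b = sin(fδ)/sin δ ≈ 0.354.
p = a·p₁ + b·p₂ ≈ (-0.186, 0.937, -0.295); φ = arcsin(p_z) ≈ -17.15°, λ = atan2(p_y, p_x) ≈ 101.23°.

≈ lat -17°, lon 101°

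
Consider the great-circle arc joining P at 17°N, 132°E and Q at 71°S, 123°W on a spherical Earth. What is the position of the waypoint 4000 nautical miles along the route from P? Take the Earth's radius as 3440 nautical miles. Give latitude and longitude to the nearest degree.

≈ 45°S, 158°E

From cos δ = sin φ₁ sin φ₂ + cos φ₁ cos φ₂ cos Δλ, the central angle is δ ≈ 1.936 rad (110.9°). The total great-circle distance is δ·R ≈ 1.936 × 3440 ≈ 6659 nmi, so the target fraction is f = 4000/6659 ≈ 0.601.
Interpolate at f ≈ 0.601 with slerp weights a = sin((1−f)δ)/sin δ ≈ 0.748, b = sin(fδ)/sin δ ≈ 0.983.
p = a·p₁ + b·p₂ ≈ (-0.653, 0.263, -0.711); φ = arcsin(p_z) ≈ -45.28°, λ = atan2(p_y, p_x) ≈ 158.05°.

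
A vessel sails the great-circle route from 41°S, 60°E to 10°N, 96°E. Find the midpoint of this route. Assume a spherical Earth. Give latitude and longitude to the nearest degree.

The haversine formula gives a central angle δ ≈ 1.062 rad (60.8°) between the endpoints.
Interpolate at f = 1/2 with slerp weights a = sin((1−f)δ)/sin δ ≈ 0.580, b = sin(fδ)/sin δ ≈ 0.580.
p = a·p₁ + b·p₂ ≈ (0.159, 0.947, -0.280); φ = arcsin(p_z) ≈ -16.24°, λ = atan2(p_y, p_x) ≈ 80.46°.

≈ 16°S, 80°E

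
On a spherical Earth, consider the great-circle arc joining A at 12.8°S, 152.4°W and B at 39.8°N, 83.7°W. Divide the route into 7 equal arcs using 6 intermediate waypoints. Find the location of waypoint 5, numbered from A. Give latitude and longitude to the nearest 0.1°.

Convert each endpoint to a unit vector on the sphere (x = cos φ cos λ, y = cos φ sin λ, z = sin φ).
The central angle between the endpoints is δ = arccos(p₁·p₂) ≈ 1.440 rad (82.5°).
Interpolate at f = 5/7 with slerp weights a = sin((1−f)δ)/sin δ ≈ 0.403, b = sin(fδ)/sin δ ≈ 0.864.
p = a·p₁ + b·p₂ ≈ (-0.276, -0.842, 0.464); φ = arcsin(p_z) ≈ 27.62°, λ = atan2(p_y, p_x) ≈ -108.13°.

≈ 27.6°N, 108.1°W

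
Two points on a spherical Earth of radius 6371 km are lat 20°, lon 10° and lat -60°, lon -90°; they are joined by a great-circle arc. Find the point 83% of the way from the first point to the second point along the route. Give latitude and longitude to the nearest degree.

Write both endpoints as unit vectors p₁, p₂ with components (cos φ cos λ, cos φ sin λ, sin φ).
The central angle between the endpoints is δ = arccos(p₁·p₂) ≈ 1.958 rad (112.2°).
Interpolate at f = 0.83 with slerp weights a = sin((1−f)δ)/sin δ ≈ 0.353, b = sin(fδ)/sin δ ≈ 1.078.
p = a·p₁ + b·p₂ ≈ (0.327, -0.482, -0.813); φ = arcsin(p_z) ≈ -54.41°, λ = atan2(p_y, p_x) ≈ -55.86°.

≈ lat -54°, lon -56°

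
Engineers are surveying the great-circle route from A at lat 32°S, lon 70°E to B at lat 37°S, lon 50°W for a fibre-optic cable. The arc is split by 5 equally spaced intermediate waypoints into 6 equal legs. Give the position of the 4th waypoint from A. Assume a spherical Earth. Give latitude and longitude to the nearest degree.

From cos δ = sin φ₁ sin φ₂ + cos φ₁ cos φ₂ cos Δλ, the central angle is δ ≈ 1.591 rad (91.1°).
Interpolate at f = 4/6 with slerp weights a = sin((1−f)δ)/sin δ ≈ 0.506, b = sin(fδ)/sin δ ≈ 0.873.
p = a·p₁ + b·p₂ ≈ (0.595, -0.131, -0.793); φ = arcsin(p_z) ≈ -52.49°, λ = atan2(p_y, p_x) ≈ -12.41°.

≈ lat 52°S, lon 12°W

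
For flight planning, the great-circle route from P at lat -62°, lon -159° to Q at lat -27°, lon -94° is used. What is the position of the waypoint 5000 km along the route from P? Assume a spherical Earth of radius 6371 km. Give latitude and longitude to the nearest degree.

≈ lat -35°, lon -100°

Write both endpoints as unit vectors p₁, p₂ with components (cos φ cos λ, cos φ sin λ, sin φ).
The central angle between the endpoints is δ = arccos(p₁·p₂) ≈ 0.955 rad (54.7°). The total great-circle distance is δ·R ≈ 0.955 × 6371 ≈ 6084 km, so the target fraction is f = 5000/6084 ≈ 0.822.
Interpolate at f ≈ 0.822 with slerp weights a = sin((1−f)δ)/sin δ ≈ 0.207, b = sin(fδ)/sin δ ≈ 0.866.
p = a·p₁ + b·p₂ ≈ (-0.145, -0.804, -0.576); φ = arcsin(p_z) ≈ -35.18°, λ = atan2(p_y, p_x) ≈ -100.20°.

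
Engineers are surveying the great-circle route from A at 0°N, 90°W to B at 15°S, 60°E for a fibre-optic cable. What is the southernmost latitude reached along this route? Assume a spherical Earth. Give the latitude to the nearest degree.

≈ 28°S

The great circle lies in the plane with unit normal n̂ = (p₁ × p₂)/|p₁ × p₂|.
Here n̂_z ≈ +0.881; the vertex latitude is φ_max = arccos|n̂_z| ≈ 28.2°.
Check via Clairaut: cos φ_max = |cos φ₁| · sin C = cos(0.0°)·sin(118.2°) ≈ 0.881, again giving ≈ 28.2°.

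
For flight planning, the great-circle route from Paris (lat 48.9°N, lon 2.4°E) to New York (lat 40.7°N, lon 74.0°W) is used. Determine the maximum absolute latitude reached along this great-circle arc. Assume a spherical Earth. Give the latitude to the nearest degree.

The great circle lies in the plane with unit normal n̂ = (p₁ × p₂)/|p₁ × p₂|.
Here n̂_z ≈ -0.610; the vertex latitude is φ_max = arccos|n̂_z| ≈ 52.4°.
Check via Clairaut: cos φ_max = |cos φ₁| · sin C = cos(48.9°)·sin(68.2°) ≈ 0.610, again giving ≈ 52.4°.

≈ 52°N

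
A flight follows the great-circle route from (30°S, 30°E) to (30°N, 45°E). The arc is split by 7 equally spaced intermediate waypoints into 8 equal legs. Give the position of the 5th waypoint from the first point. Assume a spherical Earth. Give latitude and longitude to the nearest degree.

From cos δ = sin φ₁ sin φ₂ + cos φ₁ cos φ₂ cos Δλ, the central angle is δ ≈ 1.076 rad (61.7°).
Interpolate at f = 5/8 with slerp weights a = sin((1−f)δ)/sin δ ≈ 0.446, b = sin(fδ)/sin δ ≈ 0.708.
p = a·p₁ + b·p₂ ≈ (0.768, 0.627, 0.131); φ = arcsin(p_z) ≈ 7.52°, λ = atan2(p_y, p_x) ≈ 39.21°.

≈ (8°N, 39°E)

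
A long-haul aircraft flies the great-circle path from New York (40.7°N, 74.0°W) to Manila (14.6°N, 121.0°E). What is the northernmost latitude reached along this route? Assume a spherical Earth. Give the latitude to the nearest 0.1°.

≈ 76.9°N

The great circle lies in the plane with unit normal n̂ = (p₁ × p₂)/|p₁ × p₂|.
Here n̂_z ≈ -0.226; the vertex latitude is φ_max = arccos|n̂_z| ≈ 76.9°.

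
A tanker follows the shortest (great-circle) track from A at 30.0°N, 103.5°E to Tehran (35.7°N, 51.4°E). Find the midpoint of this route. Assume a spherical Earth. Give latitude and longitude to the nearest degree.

From cos δ = sin φ₁ sin φ₂ + cos φ₁ cos φ₂ cos Δλ, the central angle is δ ≈ 0.762 rad (43.6°).
Interpolate at f = 1/2 with slerp weights a = sin((1−f)δ)/sin δ ≈ 0.539, b = sin(fδ)/sin δ ≈ 0.539.
p = a·p₁ + b·p₂ ≈ (0.164, 0.795, 0.584); φ = arcsin(p_z) ≈ 35.70°, λ = atan2(p_y, p_x) ≈ 78.35°.

≈ 36°N, 78°E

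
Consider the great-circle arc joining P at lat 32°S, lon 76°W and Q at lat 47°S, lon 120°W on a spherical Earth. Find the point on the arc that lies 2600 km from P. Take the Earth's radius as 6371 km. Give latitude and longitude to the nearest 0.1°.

≈ lat 43.6°S, lon 101.9°W

Write both endpoints as unit vectors p₁, p₂ with components (cos φ cos λ, cos φ sin λ, sin φ).
The central angle between the endpoints is δ = arccos(p₁·p₂) ≈ 0.637 rad (36.5°). The total great-circle distance is δ·R ≈ 0.637 × 6371 ≈ 4061 km, so the target fraction is f = 2600/4061 ≈ 0.640.
Interpolate at f ≈ 0.640 with slerp weights a = sin((1−f)δ)/sin δ ≈ 0.382, b = sin(fδ)/sin δ ≈ 0.667.
p = a·p₁ + b·p₂ ≈ (-0.149, -0.708, -0.690); φ = arcsin(p_z) ≈ -43.64°, λ = atan2(p_y, p_x) ≈ -101.88°.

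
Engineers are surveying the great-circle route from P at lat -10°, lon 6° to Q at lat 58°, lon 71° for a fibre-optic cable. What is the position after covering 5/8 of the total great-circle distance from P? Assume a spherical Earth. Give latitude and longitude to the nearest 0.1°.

Convert each endpoint to a unit vector on the sphere (x = cos φ cos λ, y = cos φ sin λ, z = sin φ).
The central angle between the endpoints is δ = arccos(p₁·p₂) ≈ 1.497 rad (85.8°).
Interpolate at f = 5/8 with slerp weights a = sin((1−f)δ)/sin δ ≈ 0.534, b = sin(fδ)/sin δ ≈ 0.807.
p = a·p₁ + b·p₂ ≈ (0.662, 0.459, 0.592); φ = arcsin(p_z) ≈ 36.29°, λ = atan2(p_y, p_x) ≈ 34.75°.

≈ lat 36.3°, lon 34.8°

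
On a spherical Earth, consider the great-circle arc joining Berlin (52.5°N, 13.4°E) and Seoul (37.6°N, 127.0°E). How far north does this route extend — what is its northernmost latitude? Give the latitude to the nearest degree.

The great circle lies in the plane with unit normal n̂ = (p₁ × p₂)/|p₁ × p₂|.
Here n̂_z ≈ +0.462; the vertex latitude is φ_max = arccos|n̂_z| ≈ 62.5°.

≈ 62°N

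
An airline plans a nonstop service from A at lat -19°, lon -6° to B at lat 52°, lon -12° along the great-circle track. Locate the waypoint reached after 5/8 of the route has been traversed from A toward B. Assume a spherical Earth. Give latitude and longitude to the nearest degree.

≈ lat 25°, lon -9°

Convert each endpoint to a unit vector on the sphere (x = cos φ cos λ, y = cos φ sin λ, z = sin φ).
The central angle between the endpoints is δ = arccos(p₁·p₂) ≈ 1.243 rad (71.2°).
Interpolate at f = 5/8 with slerp weights a = sin((1−f)δ)/sin δ ≈ 0.475, b = sin(fδ)/sin δ ≈ 0.740.
p = a·p₁ + b·p₂ ≈ (0.892, -0.142, 0.429); φ = arcsin(p_z) ≈ 25.40°, λ = atan2(p_y, p_x) ≈ -9.02°.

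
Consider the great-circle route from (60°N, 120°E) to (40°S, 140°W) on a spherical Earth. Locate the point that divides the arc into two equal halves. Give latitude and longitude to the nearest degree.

≈ (15°N, 176°W)

Write both endpoints as unit vectors p₁, p₂ with components (cos φ cos λ, cos φ sin λ, sin φ).
The central angle between the endpoints is δ = arccos(p₁·p₂) ≈ 2.244 rad (128.5°).
Interpolate at f = 1/2 with slerp weights a = sin((1−f)δ)/sin δ ≈ 1.152, b = sin(fδ)/sin δ ≈ 1.152.
p = a·p₁ + b·p₂ ≈ (-0.964, -0.068, 0.257); φ = arcsin(p_z) ≈ 14.90°, λ = atan2(p_y, p_x) ≈ -175.94°.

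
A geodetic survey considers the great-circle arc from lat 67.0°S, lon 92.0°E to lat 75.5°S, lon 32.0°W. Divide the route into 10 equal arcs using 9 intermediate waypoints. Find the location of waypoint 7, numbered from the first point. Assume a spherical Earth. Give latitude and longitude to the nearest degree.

≈ lat 81°S, lon 11°E

From cos δ = sin φ₁ sin φ₂ + cos φ₁ cos φ₂ cos Δλ, the central angle is δ ≈ 0.580 rad (33.2°).
Interpolate at f = 7/10 with slerp weights a = sin((1−f)δ)/sin δ ≈ 0.316, b = sin(fδ)/sin δ ≈ 0.721.
p = a·p₁ + b·p₂ ≈ (0.149, 0.028, -0.988); φ = arcsin(p_z) ≈ -81.30°, λ = atan2(p_y, p_x) ≈ 10.57°.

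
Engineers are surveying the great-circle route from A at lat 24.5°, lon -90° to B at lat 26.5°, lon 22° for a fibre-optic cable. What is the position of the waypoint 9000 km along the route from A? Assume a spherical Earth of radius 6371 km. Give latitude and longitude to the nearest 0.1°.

Write both endpoints as unit vectors p₁, p₂ with components (cos φ cos λ, cos φ sin λ, sin φ).
The central angle between the endpoints is δ = arccos(p₁·p₂) ≈ 1.691 rad (96.9°). The total great-circle distance is δ·R ≈ 1.691 × 6371 ≈ 10774 km, so the target fraction is f = 9000/10774 ≈ 0.835.
Interpolate at f ≈ 0.835 with slerp weights a = sin((1−f)δ)/sin δ ≈ 0.277, b = sin(fδ)/sin δ ≈ 0.995.
p = a·p₁ + b·p₂ ≈ (0.825, 0.082, 0.559); φ = arcsin(p_z) ≈ 33.96°, λ = atan2(p_y, p_x) ≈ 5.64°.

≈ lat 34.0°, lon 5.6°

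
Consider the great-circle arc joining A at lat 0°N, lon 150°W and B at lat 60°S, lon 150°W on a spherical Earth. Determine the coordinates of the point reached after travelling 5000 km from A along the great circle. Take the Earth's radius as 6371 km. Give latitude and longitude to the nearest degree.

≈ lat 45°S, lon 150°W

Convert each endpoint to a unit vector on the sphere (x = cos φ cos λ, y = cos φ sin λ, z = sin φ).
The central angle between the endpoints is δ = arccos(p₁·p₂) ≈ 1.047 rad (60.0°). The total great-circle distance is δ·R ≈ 1.047 × 6371 ≈ 6672 km, so the target fraction is f = 5000/6672 ≈ 0.749.
Interpolate at f ≈ 0.749 with slerp weights a = sin((1−f)δ)/sin δ ≈ 0.300, b = sin(fδ)/sin δ ≈ 0.816.
p = a·p₁ + b·p₂ ≈ (-0.613, -0.354, -0.707); φ = arcsin(p_z) ≈ -44.97°, λ = atan2(p_y, p_x) ≈ -150.00°.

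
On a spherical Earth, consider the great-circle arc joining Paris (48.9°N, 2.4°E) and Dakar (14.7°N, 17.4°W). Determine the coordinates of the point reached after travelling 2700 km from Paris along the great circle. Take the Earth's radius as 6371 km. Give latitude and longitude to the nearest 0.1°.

Convert each endpoint to a unit vector on the sphere (x = cos φ cos λ, y = cos φ sin λ, z = sin φ).
The central angle between the endpoints is δ = arccos(p₁·p₂) ≈ 0.661 rad (37.9°). The total great-circle distance is δ·R ≈ 0.661 × 6371 ≈ 4210 km, so the target fraction is f = 2700/4210 ≈ 0.641.
Interpolate at f ≈ 0.641 with slerp weights a = sin((1−f)δ)/sin δ ≈ 0.383, b = sin(fδ)/sin δ ≈ 0.670.
p = a·p₁ + b·p₂ ≈ (0.870, -0.183, 0.458); φ = arcsin(p_z) ≈ 27.28°, λ = atan2(p_y, p_x) ≈ -11.90°.

≈ 27.3°N, 11.9°W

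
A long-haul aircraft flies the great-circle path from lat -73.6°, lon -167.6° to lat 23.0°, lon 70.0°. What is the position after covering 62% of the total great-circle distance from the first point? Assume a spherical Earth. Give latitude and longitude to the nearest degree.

The haversine formula gives a central angle δ ≈ 2.111 rad (120.9°) between the endpoints.
Interpolate at f = 0.62 with slerp weights a = sin((1−f)δ)/sin δ ≈ 0.838, b = sin(fδ)/sin δ ≈ 1.126.
p = a·p₁ + b·p₂ ≈ (0.123, 0.923, -0.364); φ = arcsin(p_z) ≈ -21.34°, λ = atan2(p_y, p_x) ≈ 82.39°.

≈ lat -21°, lon 82°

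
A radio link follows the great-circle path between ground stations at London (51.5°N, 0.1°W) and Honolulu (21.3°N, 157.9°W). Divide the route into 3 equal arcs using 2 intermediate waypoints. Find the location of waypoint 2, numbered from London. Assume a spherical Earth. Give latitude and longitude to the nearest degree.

≈ 55°N, 144°W

From cos δ = sin φ₁ sin φ₂ + cos φ₁ cos φ₂ cos Δλ, the central angle is δ ≈ 1.826 rad (104.6°).
Interpolate at f = 2/3 with slerp weights a = sin((1−f)δ)/sin δ ≈ 0.591, b = sin(fδ)/sin δ ≈ 0.970.
p = a·p₁ + b·p₂ ≈ (-0.469, -0.341, 0.815); φ = arcsin(p_z) ≈ 54.57°, λ = atan2(p_y, p_x) ≈ -144.03°.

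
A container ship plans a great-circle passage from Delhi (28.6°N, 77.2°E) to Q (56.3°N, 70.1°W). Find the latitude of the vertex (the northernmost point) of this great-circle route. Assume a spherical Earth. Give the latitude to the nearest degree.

≈ 75°N

The great circle lies in the plane with unit normal n̂ = (p₁ × p₂)/|p₁ × p₂|.
Here n̂_z ≈ -0.263; the vertex latitude is φ_max = arccos|n̂_z| ≈ 74.7°.
Check via Clairaut: cos φ_max = |cos φ₁| · sin C = cos(28.6°)·sin(17.4°) ≈ 0.263, again giving ≈ 74.7°.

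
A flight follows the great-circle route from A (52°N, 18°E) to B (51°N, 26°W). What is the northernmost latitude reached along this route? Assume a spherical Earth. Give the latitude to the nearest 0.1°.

The great circle lies in the plane with unit normal n̂ = (p₁ × p₂)/|p₁ × p₂|.
Here n̂_z ≈ -0.593; the vertex latitude is φ_max = arccos|n̂_z| ≈ 53.6°.
Check via Clairaut: cos φ_max = |cos φ₁| · sin C = cos(52.0°)·sin(74.4°) ≈ 0.593, again giving ≈ 53.6°.

≈ 53.6°N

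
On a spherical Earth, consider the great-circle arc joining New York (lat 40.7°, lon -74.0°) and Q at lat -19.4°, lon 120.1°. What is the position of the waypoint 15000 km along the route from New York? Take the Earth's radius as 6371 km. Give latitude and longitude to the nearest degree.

From cos δ = sin φ₁ sin φ₂ + cos φ₁ cos φ₂ cos Δλ, the central angle is δ ≈ 2.714 rad (155.5°). The total great-circle distance is δ·R ≈ 2.714 × 6371 ≈ 17294 km, so the target fraction is f = 15000/17294 ≈ 0.867.
Interpolate at f ≈ 0.867 with slerp weights a = sin((1−f)δ)/sin δ ≈ 0.850, b = sin(fδ)/sin δ ≈ 1.710.
p = a·p₁ + b·p₂ ≈ (-0.631, 0.776, -0.013); φ = arcsin(p_z) ≈ -0.77°, λ = atan2(p_y, p_x) ≈ 129.14°.

≈ lat -1°, lon 129°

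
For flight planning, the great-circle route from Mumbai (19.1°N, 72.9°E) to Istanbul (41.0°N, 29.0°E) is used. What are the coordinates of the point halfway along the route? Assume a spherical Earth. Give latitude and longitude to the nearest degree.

≈ 32°N, 54°E

From cos δ = sin φ₁ sin φ₂ + cos φ₁ cos φ₂ cos Δλ, the central angle is δ ≈ 0.755 rad (43.2°).
Interpolate at f = 1/2 with slerp weights a = sin((1−f)δ)/sin δ ≈ 0.538, b = sin(fδ)/sin δ ≈ 0.538.
p = a·p₁ + b·p₂ ≈ (0.504, 0.683, 0.529); φ = arcsin(p_z) ≈ 31.93°, λ = atan2(p_y, p_x) ≈ 53.53°.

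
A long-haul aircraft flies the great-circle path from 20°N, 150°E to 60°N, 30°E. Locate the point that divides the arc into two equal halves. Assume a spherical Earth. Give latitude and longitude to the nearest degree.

≈ 56°N, 118°E

Convert each endpoint to a unit vector on the sphere (x = cos φ cos λ, y = cos φ sin λ, z = sin φ).
The central angle between the endpoints is δ = arccos(p₁·p₂) ≈ 1.509 rad (86.5°).
Interpolate at f = 1/2 with slerp weights a = sin((1−f)δ)/sin δ ≈ 0.686, b = sin(fδ)/sin δ ≈ 0.686.
p = a·p₁ + b·p₂ ≈ (-0.261, 0.494, 0.829); φ = arcsin(p_z) ≈ 56.02°, λ = atan2(p_y, p_x) ≈ 117.88°.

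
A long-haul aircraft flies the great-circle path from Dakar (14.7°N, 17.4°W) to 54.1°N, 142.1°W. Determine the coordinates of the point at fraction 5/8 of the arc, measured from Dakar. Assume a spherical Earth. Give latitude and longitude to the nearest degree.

From cos δ = sin φ₁ sin φ₂ + cos φ₁ cos φ₂ cos Δλ, the central angle is δ ≈ 1.688 rad (96.7°).
Interpolate at f = 5/8 with slerp weights a = sin((1−f)δ)/sin δ ≈ 0.596, b = sin(fδ)/sin δ ≈ 0.876.
p = a·p₁ + b·p₂ ≈ (0.145, -0.488, 0.861); φ = arcsin(p_z) ≈ 59.41°, λ = atan2(p_y, p_x) ≈ -73.49°.

≈ 59°N, 73°W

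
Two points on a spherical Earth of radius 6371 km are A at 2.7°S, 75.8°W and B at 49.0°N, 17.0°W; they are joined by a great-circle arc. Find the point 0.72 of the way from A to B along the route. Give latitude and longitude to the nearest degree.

Convert each endpoint to a unit vector on the sphere (x = cos φ cos λ, y = cos φ sin λ, z = sin φ).
The central angle between the endpoints is δ = arccos(p₁·p₂) ≈ 1.262 rad (72.3°).
Interpolate at f = 0.72 with slerp weights a = sin((1−f)δ)/sin δ ≈ 0.363, b = sin(fδ)/sin δ ≈ 0.828.
p = a·p₁ + b·p₂ ≈ (0.608, -0.511, 0.608); φ = arcsin(p_z) ≈ 37.42°, λ = atan2(p_y, p_x) ≈ -40.00°.

≈ 37°N, 40°W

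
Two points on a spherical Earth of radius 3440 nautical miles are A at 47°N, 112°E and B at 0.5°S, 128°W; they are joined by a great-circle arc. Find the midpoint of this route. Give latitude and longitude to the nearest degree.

Convert each endpoint to a unit vector on the sphere (x = cos φ cos λ, y = cos φ sin λ, z = sin φ).
The central angle between the endpoints is δ = arccos(p₁·p₂) ≈ 1.926 rad (110.3°).
Interpolate at f = 1/2 with slerp weights a = sin((1−f)δ)/sin δ ≈ 0.875, b = sin(fδ)/sin δ ≈ 0.875.
p = a·p₁ + b·p₂ ≈ (-0.762, -0.136, 0.633); φ = arcsin(p_z) ≈ 39.24°, λ = atan2(p_y, p_x) ≈ -169.87°.

≈ 39°N, 170°W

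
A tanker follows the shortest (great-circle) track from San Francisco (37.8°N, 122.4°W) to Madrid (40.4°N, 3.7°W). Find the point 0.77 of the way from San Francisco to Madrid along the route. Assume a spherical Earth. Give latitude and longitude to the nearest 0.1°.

≈ 52.4°N, 25.8°W

Write both endpoints as unit vectors p₁, p₂ with components (cos φ cos λ, cos φ sin λ, sin φ).
The central angle between the endpoints is δ = arccos(p₁·p₂) ≈ 1.462 rad (83.8°).
Interpolate at f = 0.77 with slerp weights a = sin((1−f)δ)/sin δ ≈ 0.332, b = sin(fδ)/sin δ ≈ 0.908.
p = a·p₁ + b·p₂ ≈ (0.550, -0.266, 0.792); φ = arcsin(p_z) ≈ 52.37°, λ = atan2(p_y, p_x) ≈ -25.84°.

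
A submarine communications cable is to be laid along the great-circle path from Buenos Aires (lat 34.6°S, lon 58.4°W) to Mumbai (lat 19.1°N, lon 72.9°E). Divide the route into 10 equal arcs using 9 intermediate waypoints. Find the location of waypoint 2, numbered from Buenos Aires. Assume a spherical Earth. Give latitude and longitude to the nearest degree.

≈ lat 33°S, lon 26°W

The haversine formula gives a central angle δ ≈ 2.345 rad (134.4°) between the endpoints.
Interpolate at f = 2/10 with slerp weights a = sin((1−f)δ)/sin δ ≈ 1.334, b = sin(fδ)/sin δ ≈ 0.632.
p = a·p₁ + b·p₂ ≈ (0.751, -0.364, -0.551); φ = arcsin(p_z) ≈ -33.41°, λ = atan2(p_y, p_x) ≈ -25.87°.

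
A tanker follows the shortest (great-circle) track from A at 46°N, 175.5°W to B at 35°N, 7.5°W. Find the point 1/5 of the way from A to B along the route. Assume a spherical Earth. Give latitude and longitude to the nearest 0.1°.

Write both endpoints as unit vectors p₁, p₂ with components (cos φ cos λ, cos φ sin λ, sin φ).
The central angle between the endpoints is δ = arccos(p₁·p₂) ≈ 1.715 rad (98.3°).
Interpolate at f = 1/5 with slerp weights a = sin((1−f)δ)/sin δ ≈ 0.991, b = sin(fδ)/sin δ ≈ 0.340.
p = a·p₁ + b·p₂ ≈ (-0.410, -0.090, 0.908); φ = arcsin(p_z) ≈ 65.18°, λ = atan2(p_y, p_x) ≈ -167.57°.

≈ 65.2°N, 167.6°W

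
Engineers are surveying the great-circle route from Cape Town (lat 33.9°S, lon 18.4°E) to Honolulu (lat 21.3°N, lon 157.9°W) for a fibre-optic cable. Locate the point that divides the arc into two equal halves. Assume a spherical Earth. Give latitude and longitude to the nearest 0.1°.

From cos δ = sin φ₁ sin φ₂ + cos φ₁ cos φ₂ cos Δλ, the central angle is δ ≈ 2.914 rad (167.0°).
Interpolate at f = 1/2 with slerp weights a = sin((1−f)δ)/sin δ ≈ 4.411, b = sin(fδ)/sin δ ≈ 4.411.
p = a·p₁ + b·p₂ ≈ (-0.334, -0.391, -0.858); φ = arcsin(p_z) ≈ -59.09°, λ = atan2(p_y, p_x) ≈ -130.52°.

≈ lat 59.1°S, lon 130.5°W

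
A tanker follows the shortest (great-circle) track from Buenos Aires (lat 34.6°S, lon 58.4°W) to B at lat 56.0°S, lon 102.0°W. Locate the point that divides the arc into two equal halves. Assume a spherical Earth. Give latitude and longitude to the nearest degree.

≈ lat 47°S, lon 76°W

Write both endpoints as unit vectors p₁, p₂ with components (cos φ cos λ, cos φ sin λ, sin φ).
The central angle between the endpoints is δ = arccos(p₁·p₂) ≈ 0.637 rad (36.5°).
Interpolate at f = 1/2 with slerp weights a = sin((1−f)δ)/sin δ ≈ 0.526, b = sin(fδ)/sin δ ≈ 0.526.
p = a·p₁ + b·p₂ ≈ (0.166, -0.657, -0.735); φ = arcsin(p_z) ≈ -47.34°, λ = atan2(p_y, p_x) ≈ -75.83°.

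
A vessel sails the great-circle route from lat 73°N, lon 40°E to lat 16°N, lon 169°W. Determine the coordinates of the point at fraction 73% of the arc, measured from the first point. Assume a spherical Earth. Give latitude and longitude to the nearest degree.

≈ lat 40°N, lon 173°W

Convert each endpoint to a unit vector on the sphere (x = cos φ cos λ, y = cos φ sin λ, z = sin φ).
The central angle between the endpoints is δ = arccos(p₁·p₂) ≈ 1.553 rad (89.0°).
Interpolate at f = 0.73 with slerp weights a = sin((1−f)δ)/sin δ ≈ 0.407, b = sin(fδ)/sin δ ≈ 0.906.
p = a·p₁ + b·p₂ ≈ (-0.764, -0.090, 0.639); φ = arcsin(p_z) ≈ 39.73°, λ = atan2(p_y, p_x) ≈ -173.30°.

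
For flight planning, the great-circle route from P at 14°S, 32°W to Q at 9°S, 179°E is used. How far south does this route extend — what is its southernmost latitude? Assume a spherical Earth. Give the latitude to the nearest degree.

≈ 37°S

The great circle lies in the plane with unit normal n̂ = (p₁ × p₂)/|p₁ × p₂|.
Here n̂_z ≈ -0.795; the vertex latitude is φ_max = arccos|n̂_z| ≈ 37.4°.
Check via Clairaut: cos φ_max = |cos φ₁| · sin C = cos(14.0°)·sin(125.0°) ≈ 0.795, again giving ≈ 37.4°.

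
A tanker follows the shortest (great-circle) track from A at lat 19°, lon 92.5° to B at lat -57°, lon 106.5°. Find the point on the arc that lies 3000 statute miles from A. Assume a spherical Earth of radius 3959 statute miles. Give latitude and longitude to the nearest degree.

≈ lat -24°, lon 98°

The haversine formula gives a central angle δ ≈ 1.342 rad (76.9°) between the endpoints. The total great-circle distance is δ·R ≈ 1.342 × 3959 ≈ 5314 mi, so the target fraction is f = 3000/5314 ≈ 0.565.
Interpolate at f ≈ 0.565 with slerp weights a = sin((1−f)δ)/sin δ ≈ 0.566, b = sin(fδ)/sin δ ≈ 0.706.
p = a·p₁ + b·p₂ ≈ (-0.133, 0.904, -0.407); φ = arcsin(p_z) ≈ -24.04°, λ = atan2(p_y, p_x) ≈ 98.34°.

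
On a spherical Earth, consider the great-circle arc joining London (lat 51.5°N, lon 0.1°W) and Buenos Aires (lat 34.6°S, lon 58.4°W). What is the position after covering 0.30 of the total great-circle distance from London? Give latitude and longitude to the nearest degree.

≈ lat 27°N, lon 24°W

Write both endpoints as unit vectors p₁, p₂ with components (cos φ cos λ, cos φ sin λ, sin φ).
The central angle between the endpoints is δ = arccos(p₁·p₂) ≈ 1.747 rad (100.1°).
Interpolate at f = 0.30 with slerp weights a = sin((1−f)δ)/sin δ ≈ 0.955, b = sin(fδ)/sin δ ≈ 0.508.
p = a·p₁ + b·p₂ ≈ (0.814, -0.357, 0.459); φ = arcsin(p_z) ≈ 27.30°, λ = atan2(p_y, p_x) ≈ -23.71°.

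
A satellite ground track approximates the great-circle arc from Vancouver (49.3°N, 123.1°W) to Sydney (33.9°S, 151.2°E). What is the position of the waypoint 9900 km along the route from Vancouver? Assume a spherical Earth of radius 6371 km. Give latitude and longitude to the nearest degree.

≈ (16°S, 168°E)

Write both endpoints as unit vectors p₁, p₂ with components (cos φ cos λ, cos φ sin λ, sin φ).
The central angle between the endpoints is δ = arccos(p₁·p₂) ≈ 1.963 rad (112.5°). The total great-circle distance is δ·R ≈ 1.963 × 6371 ≈ 12507 km, so the target fraction is f = 9900/12507 ≈ 0.792.
Interpolate at f ≈ 0.792 with slerp weights a = sin((1−f)δ)/sin δ ≈ 0.431, b = sin(fδ)/sin δ ≈ 1.082.
p = a·p₁ + b·p₂ ≈ (-0.940, 0.197, -0.277); φ = arcsin(p_z) ≈ -16.09°, λ = atan2(p_y, p_x) ≈ 168.14°.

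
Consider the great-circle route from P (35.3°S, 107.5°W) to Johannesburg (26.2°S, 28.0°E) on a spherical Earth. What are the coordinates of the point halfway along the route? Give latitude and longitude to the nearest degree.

≈ (57°S, 33°W)

The haversine formula gives a central angle δ ≈ 1.841 rad (105.5°) between the endpoints.
Interpolate at f = 1/2 with slerp weights a = sin((1−f)δ)/sin δ ≈ 0.826, b = sin(fδ)/sin δ ≈ 0.826.
p = a·p₁ + b·p₂ ≈ (0.452, -0.295, -0.842); φ = arcsin(p_z) ≈ -57.35°, λ = atan2(p_y, p_x) ≈ -33.15°.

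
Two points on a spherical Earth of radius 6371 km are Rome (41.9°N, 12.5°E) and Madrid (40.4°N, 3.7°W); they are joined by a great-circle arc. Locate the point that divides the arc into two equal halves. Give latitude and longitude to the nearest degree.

The haversine formula gives a central angle δ ≈ 0.214 rad (12.3°) between the endpoints.
Interpolate at f = 1/2 with slerp weights a = sin((1−f)δ)/sin δ ≈ 0.503, b = sin(fδ)/sin δ ≈ 0.503.
p = a·p₁ + b·p₂ ≈ (0.748, 0.056, 0.662); φ = arcsin(p_z) ≈ 41.43°, λ = atan2(p_y, p_x) ≈ 4.31°.

≈ 41°N, 4°E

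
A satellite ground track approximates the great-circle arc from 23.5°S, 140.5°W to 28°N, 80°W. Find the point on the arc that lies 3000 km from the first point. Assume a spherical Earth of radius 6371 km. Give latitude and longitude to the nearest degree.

The haversine formula gives a central angle δ ≈ 1.358 rad (77.8°) between the endpoints. The total great-circle distance is δ·R ≈ 1.358 × 6371 ≈ 8650 km, so the target fraction is f = 3000/8650 ≈ 0.347.
Interpolate at f ≈ 0.347 with slerp weights a = sin((1−f)δ)/sin δ ≈ 0.793, b = sin(fδ)/sin δ ≈ 0.464.
p = a·p₁ + b·p₂ ≈ (-0.490, -0.866, -0.098); φ = arcsin(p_z) ≈ -5.64°, λ = atan2(p_y, p_x) ≈ -119.50°.

≈ 6°S, 119°W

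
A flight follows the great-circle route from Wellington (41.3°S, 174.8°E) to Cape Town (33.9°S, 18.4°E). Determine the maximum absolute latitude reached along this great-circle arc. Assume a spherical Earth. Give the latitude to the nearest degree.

The great circle lies in the plane with unit normal n̂ = (p₁ × p₂)/|p₁ × p₂|.
Here n̂_z ≈ -0.255; the vertex latitude is φ_max = arccos|n̂_z| ≈ 75.2°.
Check via Clairaut: cos φ_max = |cos φ₁| · sin C = cos(41.3°)·sin(160.2°) ≈ 0.255, again giving ≈ 75.2°.

≈ 75°S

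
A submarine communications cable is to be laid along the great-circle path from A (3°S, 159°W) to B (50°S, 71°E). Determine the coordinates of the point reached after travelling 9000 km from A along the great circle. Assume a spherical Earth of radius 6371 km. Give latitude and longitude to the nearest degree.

≈ (58°S, 123°E)

Convert each endpoint to a unit vector on the sphere (x = cos φ cos λ, y = cos φ sin λ, z = sin φ).
The central angle between the endpoints is δ = arccos(p₁·p₂) ≈ 1.953 rad (111.9°). The total great-circle distance is δ·R ≈ 1.953 × 6371 ≈ 12439 km, so the target fraction is f = 9000/12439 ≈ 0.724.
Interpolate at f ≈ 0.724 with slerp weights a = sin((1−f)δ)/sin δ ≈ 0.554, b = sin(fδ)/sin δ ≈ 1.064.
p = a·p₁ + b·p₂ ≈ (-0.294, 0.449, -0.844); φ = arcsin(p_z) ≈ -57.58°, λ = atan2(p_y, p_x) ≈ 123.22°.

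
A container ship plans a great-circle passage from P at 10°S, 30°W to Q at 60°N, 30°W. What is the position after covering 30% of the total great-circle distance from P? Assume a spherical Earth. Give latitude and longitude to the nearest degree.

Write both endpoints as unit vectors p₁, p₂ with components (cos φ cos λ, cos φ sin λ, sin φ).
The central angle between the endpoints is δ = arccos(p₁·p₂) ≈ 1.222 rad (70.0°).
Interpolate at f = 0.30 with slerp weights a = sin((1−f)δ)/sin δ ≈ 0.803, b = sin(fδ)/sin δ ≈ 0.381.
p = a·p₁ + b·p₂ ≈ (0.850, -0.491, 0.191); φ = arcsin(p_z) ≈ 11.00°, λ = atan2(p_y, p_x) ≈ -30.00°.

≈ 11°N, 30°W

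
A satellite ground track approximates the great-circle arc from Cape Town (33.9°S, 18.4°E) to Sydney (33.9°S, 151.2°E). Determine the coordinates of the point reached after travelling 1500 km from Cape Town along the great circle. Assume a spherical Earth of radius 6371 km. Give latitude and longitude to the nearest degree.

≈ 44°S, 30°E

The haversine formula gives a central angle δ ≈ 1.728 rad (99.0°) between the endpoints. The total great-circle distance is δ·R ≈ 1.728 × 6371 ≈ 11012 km, so the target fraction is f = 1500/11012 ≈ 0.136.
Interpolate at f ≈ 0.136 with slerp weights a = sin((1−f)δ)/sin δ ≈ 1.009, b = sin(fδ)/sin δ ≈ 0.236.
p = a·p₁ + b·p₂ ≈ (0.623, 0.359, -0.695); φ = arcsin(p_z) ≈ -44.01°, λ = atan2(p_y, p_x) ≈ 29.94°.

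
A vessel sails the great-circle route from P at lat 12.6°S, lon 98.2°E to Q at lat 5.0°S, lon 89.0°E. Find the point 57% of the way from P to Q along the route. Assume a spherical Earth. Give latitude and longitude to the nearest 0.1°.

≈ lat 8.3°S, lon 92.9°E

Convert each endpoint to a unit vector on the sphere (x = cos φ cos λ, y = cos φ sin λ, z = sin φ).
The central angle between the endpoints is δ = arccos(p₁·p₂) ≈ 0.207 rad (11.8°).
Interpolate at f = 0.57 with slerp weights a = sin((1−f)δ)/sin δ ≈ 0.433, b = sin(fδ)/sin δ ≈ 0.573.
p = a·p₁ + b·p₂ ≈ (-0.050, 0.988, -0.144); φ = arcsin(p_z) ≈ -8.29°, λ = atan2(p_y, p_x) ≈ 92.91°.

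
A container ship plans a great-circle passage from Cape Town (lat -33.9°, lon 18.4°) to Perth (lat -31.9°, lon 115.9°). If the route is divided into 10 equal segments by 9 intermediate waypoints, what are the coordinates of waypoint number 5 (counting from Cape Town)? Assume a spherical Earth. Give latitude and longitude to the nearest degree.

≈ lat -44°, lon 68°

From cos δ = sin φ₁ sin φ₂ + cos φ₁ cos φ₂ cos Δλ, the central angle is δ ≈ 1.367 rad (78.3°).
Interpolate at f = 5/10 with slerp weights a = sin((1−f)δ)/sin δ ≈ 0.645, b = sin(fδ)/sin δ ≈ 0.645.
p = a·p₁ + b·p₂ ≈ (0.269, 0.661, -0.700); φ = arcsin(p_z) ≈ -44.45°, λ = atan2(p_y, p_x) ≈ 67.89°.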